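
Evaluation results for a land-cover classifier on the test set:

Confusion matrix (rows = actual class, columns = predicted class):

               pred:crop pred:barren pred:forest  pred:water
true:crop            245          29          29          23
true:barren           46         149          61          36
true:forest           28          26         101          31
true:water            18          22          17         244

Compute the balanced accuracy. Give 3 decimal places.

0.654

Balanced accuracy = mean of per-class recall.
  crop: recall = 245/326 = 0.7515
  barren: recall = 149/292 = 0.5103
  forest: recall = 101/186 = 0.5430
  water: recall = 244/301 = 0.8106
Mean = (0.7515 + 0.5103 + 0.5430 + 0.8106) / 4 = 0.654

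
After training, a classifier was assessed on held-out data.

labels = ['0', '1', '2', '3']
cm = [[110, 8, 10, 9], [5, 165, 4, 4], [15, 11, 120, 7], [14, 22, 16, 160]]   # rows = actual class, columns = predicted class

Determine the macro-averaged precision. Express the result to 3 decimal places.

0.813

Per-class precision (TP/(TP+FP)):
  0: TP=110, FP=5+15+14=34 → 110/144 = 0.7639
  1: TP=165, FP=8+11+22=41 → 165/206 = 0.8010
  2: TP=120, FP=10+4+16=30 → 120/150 = 0.8000
  3: TP=160, FP=9+4+7=20 → 160/180 = 0.8889
Macro-precision = mean = (0.7639 + 0.8010 + 0.8000 + 0.8889) / 4 = 0.813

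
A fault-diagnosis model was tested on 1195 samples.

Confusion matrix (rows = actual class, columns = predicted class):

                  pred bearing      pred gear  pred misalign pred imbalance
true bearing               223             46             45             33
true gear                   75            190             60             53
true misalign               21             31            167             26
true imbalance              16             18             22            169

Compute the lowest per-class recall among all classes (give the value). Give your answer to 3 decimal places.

0.503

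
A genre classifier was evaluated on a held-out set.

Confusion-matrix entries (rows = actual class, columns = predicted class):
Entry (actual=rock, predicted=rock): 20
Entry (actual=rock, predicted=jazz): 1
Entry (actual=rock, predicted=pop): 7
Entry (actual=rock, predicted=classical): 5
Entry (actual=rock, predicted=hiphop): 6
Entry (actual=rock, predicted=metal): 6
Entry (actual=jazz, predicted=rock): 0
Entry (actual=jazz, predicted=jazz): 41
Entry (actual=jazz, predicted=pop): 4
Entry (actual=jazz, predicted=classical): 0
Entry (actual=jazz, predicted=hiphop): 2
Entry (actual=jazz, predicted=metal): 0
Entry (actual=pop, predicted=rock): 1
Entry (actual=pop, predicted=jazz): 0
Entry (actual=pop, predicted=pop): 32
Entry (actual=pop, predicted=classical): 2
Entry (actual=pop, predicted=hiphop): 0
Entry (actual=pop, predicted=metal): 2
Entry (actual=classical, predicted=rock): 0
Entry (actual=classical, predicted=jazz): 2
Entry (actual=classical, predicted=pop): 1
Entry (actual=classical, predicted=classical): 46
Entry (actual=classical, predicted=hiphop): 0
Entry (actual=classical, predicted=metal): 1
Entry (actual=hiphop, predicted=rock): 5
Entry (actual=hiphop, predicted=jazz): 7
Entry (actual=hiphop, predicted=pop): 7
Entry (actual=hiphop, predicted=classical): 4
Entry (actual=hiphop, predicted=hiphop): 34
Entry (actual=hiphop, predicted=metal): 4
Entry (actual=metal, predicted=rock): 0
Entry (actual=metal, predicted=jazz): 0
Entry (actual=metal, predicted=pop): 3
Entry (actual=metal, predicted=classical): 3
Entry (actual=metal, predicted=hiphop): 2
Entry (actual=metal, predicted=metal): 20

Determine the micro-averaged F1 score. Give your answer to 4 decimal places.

0.7201

Micro-averaging pools counts across classes: ΣTP=193, ΣFP=75, ΣFN=75.
Micro-F1 score = 2·TP/(2·TP+FP+FN) on pooled counts = 0.7201 (equals overall accuracy in single-label multiclass).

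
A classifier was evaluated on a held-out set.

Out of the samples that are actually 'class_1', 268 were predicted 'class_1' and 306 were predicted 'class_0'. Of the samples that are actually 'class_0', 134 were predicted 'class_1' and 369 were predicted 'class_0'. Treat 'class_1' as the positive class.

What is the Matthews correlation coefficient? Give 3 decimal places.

MCC = (TP·TN − FP·FN) / √((TP+FP)(TP+FN)(TN+FP)(TN+FN))
Numerator = 268·369 − 134·306 = 57888
Denominator = √(402·574·503·675) = √78344714700 = 279901.2588
MCC = 57888 / 279901.2588 = 0.207

0.207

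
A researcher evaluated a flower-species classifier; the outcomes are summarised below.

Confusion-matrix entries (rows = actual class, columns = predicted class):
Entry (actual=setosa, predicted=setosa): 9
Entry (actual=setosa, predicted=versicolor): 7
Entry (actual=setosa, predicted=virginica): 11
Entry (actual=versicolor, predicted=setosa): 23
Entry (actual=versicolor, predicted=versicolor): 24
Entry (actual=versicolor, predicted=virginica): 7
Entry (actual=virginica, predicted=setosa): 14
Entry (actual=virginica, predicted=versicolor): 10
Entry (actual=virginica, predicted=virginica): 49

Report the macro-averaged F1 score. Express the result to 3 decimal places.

0.484

Per-class F1 score (2·TP/(2·TP+FP+FN)):
  setosa: TP=9, FP=23+14=37, FN=7+11=18 → 18/73 = 0.2466
  versicolor: TP=24, FP=7+10=17, FN=23+7=30 → 48/95 = 0.5053
  virginica: TP=49, FP=11+7=18, FN=14+10=24 → 98/140 = 0.7000
Macro-F1 score = mean = (0.2466 + 0.5053 + 0.7000) / 3 = 0.484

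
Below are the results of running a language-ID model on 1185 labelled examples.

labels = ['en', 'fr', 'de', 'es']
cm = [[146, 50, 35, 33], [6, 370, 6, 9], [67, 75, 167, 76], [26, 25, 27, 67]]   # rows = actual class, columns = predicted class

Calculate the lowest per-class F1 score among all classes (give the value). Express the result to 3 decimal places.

Per-class F1 score (2·TP/(2·TP+FP+FN)):
  en: TP=146, FP=6+67+26=99, FN=50+35+33=118 → 292/509 = 0.5737
  fr: TP=370, FP=50+75+25=150, FN=6+6+9=21 → 740/911 = 0.8123
  de: TP=167, FP=35+6+27=68, FN=67+75+76=218 → 334/620 = 0.5387
  es: TP=67, FP=33+9+76=118, FN=26+25+27=78 → 134/330 = 0.4061
Lowest is class 'es' with F1 score = 0.406.

0.406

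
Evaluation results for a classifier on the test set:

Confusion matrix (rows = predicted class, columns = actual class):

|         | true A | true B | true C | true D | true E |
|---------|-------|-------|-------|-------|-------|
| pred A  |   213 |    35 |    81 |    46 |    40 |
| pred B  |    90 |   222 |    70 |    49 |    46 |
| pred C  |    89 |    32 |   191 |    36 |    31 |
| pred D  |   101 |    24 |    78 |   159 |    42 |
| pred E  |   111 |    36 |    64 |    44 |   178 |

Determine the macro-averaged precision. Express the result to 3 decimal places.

0.457

Per-class precision (TP/(TP+FP)):
  A: TP=213, FP=35+81+46+40=202 → 213/415 = 0.5133
  B: TP=222, FP=90+70+49+46=255 → 222/477 = 0.4654
  C: TP=191, FP=89+32+36+31=188 → 191/379 = 0.5040
  D: TP=159, FP=101+24+78+42=245 → 159/404 = 0.3936
  E: TP=178, FP=111+36+64+44=255 → 178/433 = 0.4111
Macro-precision = mean = (0.5133 + 0.4654 + 0.5040 + 0.3936 + 0.4111) / 5 = 0.457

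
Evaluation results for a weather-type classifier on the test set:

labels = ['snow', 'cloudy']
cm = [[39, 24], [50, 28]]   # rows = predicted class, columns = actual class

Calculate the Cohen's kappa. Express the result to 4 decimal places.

-0.0211

Observed agreement pₒ = trace/N = 67/141 = 0.47518
Expected agreement pₑ = Σ (rowᵢ·colᵢ)/N² = (89·63 + 52·78)/141² = 0.48604
κ = (pₒ − pₑ)/(1 − pₑ) = (0.47518 − 0.48604)/(1 − 0.48604) = -0.0211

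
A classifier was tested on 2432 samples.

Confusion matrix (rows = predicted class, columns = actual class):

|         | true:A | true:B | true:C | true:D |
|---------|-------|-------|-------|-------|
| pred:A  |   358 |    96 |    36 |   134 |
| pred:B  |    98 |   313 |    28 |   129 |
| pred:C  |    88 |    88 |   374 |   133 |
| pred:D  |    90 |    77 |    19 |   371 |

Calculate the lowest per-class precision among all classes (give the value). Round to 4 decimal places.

0.5476

Per-class precision (TP/(TP+FP)):
  A: TP=358, FP=96+36+134=266 → 358/624 = 0.57372
  B: TP=313, FP=98+28+129=255 → 313/568 = 0.55106
  C: TP=374, FP=88+88+133=309 → 374/683 = 0.54758
  D: TP=371, FP=90+77+19=186 → 371/557 = 0.66607
Lowest is class 'C' with precision = 0.5476.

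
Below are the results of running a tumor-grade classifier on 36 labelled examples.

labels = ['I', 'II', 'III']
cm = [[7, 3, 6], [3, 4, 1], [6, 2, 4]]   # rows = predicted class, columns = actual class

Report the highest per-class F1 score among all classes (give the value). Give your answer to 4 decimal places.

0.4706

Per-class F1 score (2·TP/(2·TP+FP+FN)):
  I: TP=7, FP=3+6=9, FN=3+6=9 → 14/32 = 0.43750
  II: TP=4, FP=3+1=4, FN=3+2=5 → 8/17 = 0.47059
  III: TP=4, FP=6+2=8, FN=6+1=7 → 8/23 = 0.34783
Highest is class 'II' with F1 score = 0.4706.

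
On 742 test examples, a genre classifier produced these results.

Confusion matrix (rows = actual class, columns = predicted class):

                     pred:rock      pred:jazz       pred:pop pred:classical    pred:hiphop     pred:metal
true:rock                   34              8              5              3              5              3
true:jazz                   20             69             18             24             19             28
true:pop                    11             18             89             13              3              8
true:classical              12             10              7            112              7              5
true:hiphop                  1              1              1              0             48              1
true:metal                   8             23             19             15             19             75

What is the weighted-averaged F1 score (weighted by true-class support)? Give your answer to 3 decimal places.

0.569

Per-class F1 score (2·TP/(2·TP+FP+FN)):
  rock: TP=34, FP=20+11+12+1+8=52, FN=8+5+3+5+3=24 → 68/144 = 0.4722
  jazz: TP=69, FP=8+18+10+1+23=60, FN=20+18+24+19+28=109 → 138/307 = 0.4495
  pop: TP=89, FP=5+18+7+1+19=50, FN=11+18+13+3+8=53 → 178/281 = 0.6335
  classical: TP=112, FP=3+24+13+0+15=55, FN=12+10+7+7+5=41 → 224/320 = 0.7000
  hiphop: TP=48, FP=5+19+3+7+19=53, FN=1+1+1+0+1=4 → 96/153 = 0.6275
  metal: TP=75, FP=3+28+8+5+1=45, FN=8+23+19+15+19=84 → 150/279 = 0.5376
Weighted-F1 score = Σ (supportᵢ/N)·F1 scoreᵢ with N=742: (58/742)·0.4722 + (178/742)·0.4495 + (142/742)·0.6335 + (153/742)·0.7000 + (52/742)·0.6275 + (159/742)·0.5376 = 0.569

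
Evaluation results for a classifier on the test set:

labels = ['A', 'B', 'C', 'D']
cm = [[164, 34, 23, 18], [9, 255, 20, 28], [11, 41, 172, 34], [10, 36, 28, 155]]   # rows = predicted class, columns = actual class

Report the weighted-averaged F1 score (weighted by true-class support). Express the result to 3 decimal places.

0.719

Per-class F1 score (2·TP/(2·TP+FP+FN)):
  A: TP=164, FP=34+23+18=75, FN=9+11+10=30 → 328/433 = 0.7575
  B: TP=255, FP=9+20+28=57, FN=34+41+36=111 → 510/678 = 0.7522
  C: TP=172, FP=11+41+34=86, FN=23+20+28=71 → 344/501 = 0.6866
  D: TP=155, FP=10+36+28=74, FN=18+28+34=80 → 310/464 = 0.6681
Weighted-F1 score = Σ (supportᵢ/N)·F1 scoreᵢ with N=1038: (194/1038)·0.7575 + (366/1038)·0.7522 + (243/1038)·0.6866 + (235/1038)·0.6681 = 0.719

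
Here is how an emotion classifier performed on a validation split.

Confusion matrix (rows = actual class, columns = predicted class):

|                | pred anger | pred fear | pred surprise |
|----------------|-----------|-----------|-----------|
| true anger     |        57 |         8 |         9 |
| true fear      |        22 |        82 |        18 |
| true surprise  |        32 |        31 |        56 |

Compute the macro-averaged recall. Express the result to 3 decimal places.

Per-class recall (TP/(TP+FN)):
  anger: TP=57, FN=8+9=17 → 57/74 = 0.7703
  fear: TP=82, FN=22+18=40 → 82/122 = 0.6721
  surprise: TP=56, FN=32+31=63 → 56/119 = 0.4706
Macro-recall = mean = (0.7703 + 0.6721 + 0.4706) / 3 = 0.638

0.638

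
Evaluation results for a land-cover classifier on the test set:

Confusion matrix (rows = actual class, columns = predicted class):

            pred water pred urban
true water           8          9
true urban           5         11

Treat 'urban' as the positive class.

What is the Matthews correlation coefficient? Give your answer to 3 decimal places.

MCC = (TP·TN − FP·FN) / √((TP+FP)(TP+FN)(TN+FP)(TN+FN))
Numerator = 11·8 − 9·5 = 43
Denominator = √(20·16·17·13) = √70720 = 265.9323
MCC = 43 / 265.9323 = 0.162

0.162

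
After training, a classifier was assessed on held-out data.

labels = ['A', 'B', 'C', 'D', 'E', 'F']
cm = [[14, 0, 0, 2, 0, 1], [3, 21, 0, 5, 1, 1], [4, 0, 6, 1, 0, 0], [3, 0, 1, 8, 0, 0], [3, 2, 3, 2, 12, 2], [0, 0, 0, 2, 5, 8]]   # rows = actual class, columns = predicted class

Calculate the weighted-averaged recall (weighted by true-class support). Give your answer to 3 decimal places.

Per-class recall (TP/(TP+FN)):
  A: TP=14, FN=0+0+2+0+1=3 → 14/17 = 0.8235
  B: TP=21, FN=3+0+5+1+1=10 → 21/31 = 0.6774
  C: TP=6, FN=4+0+1+0+0=5 → 6/11 = 0.5455
  D: TP=8, FN=3+0+1+0+0=4 → 8/12 = 0.6667
  E: TP=12, FN=3+2+3+2+2=12 → 12/24 = 0.5000
  F: TP=8, FN=0+0+0+2+5=7 → 8/15 = 0.5333
Weighted-recall = Σ (supportᵢ/N)·recallᵢ with N=110: (17/110)·0.8235 + (31/110)·0.6774 + (11/110)·0.5455 + (12/110)·0.6667 + (24/110)·0.5000 + (15/110)·0.5333 = 0.627

0.627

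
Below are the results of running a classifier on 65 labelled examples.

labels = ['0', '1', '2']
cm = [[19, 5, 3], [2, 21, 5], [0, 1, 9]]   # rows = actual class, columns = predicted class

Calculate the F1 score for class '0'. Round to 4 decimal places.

Take TP from the diagonal, FP from the rest of the '0' prediction marginal, FN from the rest of the '0' actual marginal.
F1 score = 2·TP/(2·TP+FP+FN).
0: TP=19, FP=2+0=2, FN=5+3=8 → 38/48 = 0.79167

0.7917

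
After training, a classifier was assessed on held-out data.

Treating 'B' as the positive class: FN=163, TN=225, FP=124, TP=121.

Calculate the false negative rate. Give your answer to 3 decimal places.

0.574

FNR = FN/(FN+TP) = 163/(163+121) = 0.574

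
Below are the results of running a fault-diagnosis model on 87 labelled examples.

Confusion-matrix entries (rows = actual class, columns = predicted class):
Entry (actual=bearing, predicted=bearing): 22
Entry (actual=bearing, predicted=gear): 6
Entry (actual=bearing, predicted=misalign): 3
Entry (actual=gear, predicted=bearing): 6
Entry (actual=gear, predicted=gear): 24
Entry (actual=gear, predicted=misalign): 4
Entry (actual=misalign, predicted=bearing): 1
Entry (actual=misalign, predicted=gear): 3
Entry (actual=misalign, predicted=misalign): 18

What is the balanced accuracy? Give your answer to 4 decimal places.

Balanced accuracy = mean of per-class recall.
  bearing: recall = 22/31 = 0.70968
  gear: recall = 24/34 = 0.70588
  misalign: recall = 18/22 = 0.81818
Mean = (0.70968 + 0.70588 + 0.81818) / 3 = 0.7446

0.7446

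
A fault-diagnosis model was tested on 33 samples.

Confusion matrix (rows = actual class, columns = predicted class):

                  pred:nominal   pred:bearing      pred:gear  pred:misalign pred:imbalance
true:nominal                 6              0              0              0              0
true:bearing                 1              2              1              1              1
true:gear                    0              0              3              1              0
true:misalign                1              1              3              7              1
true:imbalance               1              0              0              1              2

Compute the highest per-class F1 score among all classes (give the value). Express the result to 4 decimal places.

0.8000

Per-class F1 score (2·TP/(2·TP+FP+FN)):
  nominal: TP=6, FP=1+0+1+1=3, FN=0+0+0+0=0 → 12/15 = 0.80000
  bearing: TP=2, FP=0+0+1+0=1, FN=1+1+1+1=4 → 4/9 = 0.44444
  gear: TP=3, FP=0+1+3+0=4, FN=0+0+1+0=1 → 6/11 = 0.54545
  misalign: TP=7, FP=0+1+1+1=3, FN=1+1+3+1=6 → 14/23 = 0.60870
  imbalance: TP=2, FP=0+1+0+1=2, FN=1+0+0+1=2 → 4/8 = 0.50000
Highest is class 'nominal' with F1 score = 0.8000.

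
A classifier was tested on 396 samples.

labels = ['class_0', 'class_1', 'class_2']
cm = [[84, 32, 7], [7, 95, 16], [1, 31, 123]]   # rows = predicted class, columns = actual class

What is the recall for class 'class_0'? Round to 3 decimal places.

0.913

recall = TP/(TP+FN).
class_0: TP=84, FN=7+1=8 → 84/92 = 0.9130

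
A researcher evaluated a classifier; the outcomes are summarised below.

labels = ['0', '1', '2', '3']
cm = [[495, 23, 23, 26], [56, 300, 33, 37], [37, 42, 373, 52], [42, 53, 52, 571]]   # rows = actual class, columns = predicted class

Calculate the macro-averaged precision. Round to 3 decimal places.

0.778

Per-class precision (TP/(TP+FP)):
  0: TP=495, FP=56+37+42=135 → 495/630 = 0.7857
  1: TP=300, FP=23+42+53=118 → 300/418 = 0.7177
  2: TP=373, FP=23+33+52=108 → 373/481 = 0.7755
  3: TP=571, FP=26+37+52=115 → 571/686 = 0.8324
Macro-precision = mean = (0.7857 + 0.7177 + 0.7755 + 0.8324) / 4 = 0.778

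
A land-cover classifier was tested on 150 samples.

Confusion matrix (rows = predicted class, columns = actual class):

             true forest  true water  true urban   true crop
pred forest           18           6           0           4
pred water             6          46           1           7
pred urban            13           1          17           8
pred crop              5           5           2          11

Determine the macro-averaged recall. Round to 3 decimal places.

0.610

Per-class recall (TP/(TP+FN)):
  forest: TP=18, FN=6+13+5=24 → 18/42 = 0.4286
  water: TP=46, FN=6+1+5=12 → 46/58 = 0.7931
  urban: TP=17, FN=0+1+2=3 → 17/20 = 0.8500
  crop: TP=11, FN=4+7+8=19 → 11/30 = 0.3667
Macro-recall = mean = (0.4286 + 0.7931 + 0.8500 + 0.3667) / 4 = 0.610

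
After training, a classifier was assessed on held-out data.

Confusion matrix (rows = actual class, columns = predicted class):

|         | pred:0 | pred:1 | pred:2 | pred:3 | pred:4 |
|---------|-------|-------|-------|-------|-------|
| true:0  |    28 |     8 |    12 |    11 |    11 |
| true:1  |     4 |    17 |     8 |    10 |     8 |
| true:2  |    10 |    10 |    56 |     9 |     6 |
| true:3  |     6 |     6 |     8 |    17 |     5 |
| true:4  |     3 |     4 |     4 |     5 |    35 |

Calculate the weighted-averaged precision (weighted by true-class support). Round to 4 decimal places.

0.5159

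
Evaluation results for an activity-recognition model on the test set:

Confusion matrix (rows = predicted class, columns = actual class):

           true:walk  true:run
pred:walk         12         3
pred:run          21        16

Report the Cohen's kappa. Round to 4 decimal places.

Observed agreement pₒ = trace/N = 28/52 = 0.53846
Expected agreement pₑ = Σ (rowᵢ·colᵢ)/N² = (33·15 + 19·37)/52² = 0.44305
κ = (pₒ − pₑ)/(1 − pₑ) = (0.53846 − 0.44305)/(1 − 0.44305) = 0.1713

0.1713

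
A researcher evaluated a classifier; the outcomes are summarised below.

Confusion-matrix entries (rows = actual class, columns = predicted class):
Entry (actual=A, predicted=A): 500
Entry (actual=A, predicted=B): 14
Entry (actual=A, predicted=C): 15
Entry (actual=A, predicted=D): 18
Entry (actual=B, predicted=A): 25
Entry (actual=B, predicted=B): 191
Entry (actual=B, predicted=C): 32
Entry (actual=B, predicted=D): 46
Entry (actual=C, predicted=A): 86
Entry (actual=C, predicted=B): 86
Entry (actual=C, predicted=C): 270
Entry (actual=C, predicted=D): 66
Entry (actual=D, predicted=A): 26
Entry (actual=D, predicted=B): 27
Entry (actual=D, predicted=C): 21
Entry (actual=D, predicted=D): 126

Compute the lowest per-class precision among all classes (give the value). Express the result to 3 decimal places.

Per-class precision (TP/(TP+FP)):
  A: TP=500, FP=25+86+26=137 → 500/637 = 0.7849
  B: TP=191, FP=14+86+27=127 → 191/318 = 0.6006
  C: TP=270, FP=15+32+21=68 → 270/338 = 0.7988
  D: TP=126, FP=18+46+66=130 → 126/256 = 0.4922
Lowest is class 'D' with precision = 0.492.

0.492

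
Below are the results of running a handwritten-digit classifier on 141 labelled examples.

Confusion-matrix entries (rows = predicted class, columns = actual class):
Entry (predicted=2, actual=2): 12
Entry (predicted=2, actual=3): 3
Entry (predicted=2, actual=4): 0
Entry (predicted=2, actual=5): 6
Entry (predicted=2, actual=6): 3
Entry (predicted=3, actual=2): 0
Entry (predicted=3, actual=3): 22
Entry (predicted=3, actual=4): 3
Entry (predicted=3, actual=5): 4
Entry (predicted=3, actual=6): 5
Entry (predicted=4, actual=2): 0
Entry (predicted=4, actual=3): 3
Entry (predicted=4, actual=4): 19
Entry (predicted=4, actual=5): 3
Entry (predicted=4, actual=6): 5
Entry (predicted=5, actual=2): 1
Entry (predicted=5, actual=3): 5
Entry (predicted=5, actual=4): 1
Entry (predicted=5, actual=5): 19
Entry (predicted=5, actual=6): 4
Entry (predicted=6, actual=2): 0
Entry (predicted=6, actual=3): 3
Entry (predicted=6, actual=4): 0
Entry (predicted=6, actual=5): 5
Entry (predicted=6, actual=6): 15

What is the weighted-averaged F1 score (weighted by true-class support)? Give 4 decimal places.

Per-class F1 score (2·TP/(2·TP+FP+FN)):
  2: TP=12, FP=3+0+6+3=12, FN=0+0+1+0=1 → 24/37 = 0.64865
  3: TP=22, FP=0+3+4+5=12, FN=3+3+5+3=14 → 44/70 = 0.62857
  4: TP=19, FP=0+3+3+5=11, FN=0+3+1+0=4 → 38/53 = 0.71698
  5: TP=19, FP=1+5+1+4=11, FN=6+4+3+5=18 → 38/67 = 0.56716
  6: TP=15, FP=0+3+0+5=8, FN=3+5+5+4=17 → 30/55 = 0.54545
Weighted-F1 score = Σ (supportᵢ/N)·F1 scoreᵢ with N=141: (13/141)·0.64865 + (36/141)·0.62857 + (23/141)·0.71698 + (37/141)·0.56716 + (32/141)·0.54545 = 0.6099

0.6099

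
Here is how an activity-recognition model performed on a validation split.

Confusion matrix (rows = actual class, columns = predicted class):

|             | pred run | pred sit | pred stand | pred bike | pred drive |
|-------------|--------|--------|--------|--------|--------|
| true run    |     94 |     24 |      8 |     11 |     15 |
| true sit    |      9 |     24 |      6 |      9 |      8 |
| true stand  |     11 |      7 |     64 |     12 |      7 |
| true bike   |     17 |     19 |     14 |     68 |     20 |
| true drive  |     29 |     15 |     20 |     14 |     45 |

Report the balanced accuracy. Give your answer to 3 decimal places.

Balanced accuracy = mean of per-class recall.
  run: recall = 94/152 = 0.6184
  sit: recall = 24/56 = 0.4286
  stand: recall = 64/101 = 0.6337
  bike: recall = 68/138 = 0.4928
  drive: recall = 45/123 = 0.3659
Mean = (0.6184 + 0.4286 + 0.6337 + 0.4928 + 0.3659) / 5 = 0.508

0.508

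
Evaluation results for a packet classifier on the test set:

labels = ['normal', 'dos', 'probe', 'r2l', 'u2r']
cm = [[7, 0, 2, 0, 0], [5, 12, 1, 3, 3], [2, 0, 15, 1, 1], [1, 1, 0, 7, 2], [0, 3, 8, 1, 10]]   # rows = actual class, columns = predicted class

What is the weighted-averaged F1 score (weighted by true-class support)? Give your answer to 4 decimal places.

0.5952

Per-class F1 score (2·TP/(2·TP+FP+FN)):
  normal: TP=7, FP=5+2+1+0=8, FN=0+2+0+0=2 → 14/24 = 0.58333
  dos: TP=12, FP=0+0+1+3=4, FN=5+1+3+3=12 → 24/40 = 0.60000
  probe: TP=15, FP=2+1+0+8=11, FN=2+0+1+1=4 → 30/45 = 0.66667
  r2l: TP=7, FP=0+3+1+1=5, FN=1+1+0+2=4 → 14/23 = 0.60870
  u2r: TP=10, FP=0+3+1+2=6, FN=0+3+8+1=12 → 20/38 = 0.52632
Weighted-F1 score = Σ (supportᵢ/N)·F1 scoreᵢ with N=85: (9/85)·0.58333 + (24/85)·0.60000 + (19/85)·0.66667 + (11/85)·0.60870 + (22/85)·0.52632 = 0.5952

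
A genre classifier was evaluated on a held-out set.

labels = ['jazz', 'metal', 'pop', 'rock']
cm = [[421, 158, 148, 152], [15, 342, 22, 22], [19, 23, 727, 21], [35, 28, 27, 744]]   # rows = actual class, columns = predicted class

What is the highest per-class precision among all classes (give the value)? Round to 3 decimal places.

0.859

Per-class precision (TP/(TP+FP)):
  jazz: TP=421, FP=15+19+35=69 → 421/490 = 0.8592
  metal: TP=342, FP=158+23+28=209 → 342/551 = 0.6207
  pop: TP=727, FP=148+22+27=197 → 727/924 = 0.7868
  rock: TP=744, FP=152+22+21=195 → 744/939 = 0.7923
Highest is class 'jazz' with precision = 0.859.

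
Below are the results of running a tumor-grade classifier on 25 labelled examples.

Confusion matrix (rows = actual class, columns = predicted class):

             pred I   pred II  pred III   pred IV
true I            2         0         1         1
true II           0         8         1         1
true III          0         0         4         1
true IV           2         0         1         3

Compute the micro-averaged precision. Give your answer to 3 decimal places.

Micro-averaging pools counts across classes: ΣTP=17, ΣFP=8, ΣFN=8.
Micro-precision = TP/(TP+FP) on pooled counts = 0.680 (equals overall accuracy in single-label multiclass).

0.680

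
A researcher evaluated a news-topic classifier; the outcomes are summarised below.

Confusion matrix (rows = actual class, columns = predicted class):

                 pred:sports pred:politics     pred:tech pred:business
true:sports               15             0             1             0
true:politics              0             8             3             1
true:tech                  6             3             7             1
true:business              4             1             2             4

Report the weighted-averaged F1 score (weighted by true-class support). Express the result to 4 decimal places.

Per-class F1 score (2·TP/(2·TP+FP+FN)):
  sports: TP=15, FP=0+6+4=10, FN=0+1+0=1 → 30/41 = 0.73171
  politics: TP=8, FP=0+3+1=4, FN=0+3+1=4 → 16/24 = 0.66667
  tech: TP=7, FP=1+3+2=6, FN=6+3+1=10 → 14/30 = 0.46667
  business: TP=4, FP=0+1+1=2, FN=4+1+2=7 → 8/17 = 0.47059
Weighted-F1 score = Σ (supportᵢ/N)·F1 scoreᵢ with N=56: (16/56)·0.73171 + (12/56)·0.66667 + (17/56)·0.46667 + (11/56)·0.47059 = 0.5860

0.5860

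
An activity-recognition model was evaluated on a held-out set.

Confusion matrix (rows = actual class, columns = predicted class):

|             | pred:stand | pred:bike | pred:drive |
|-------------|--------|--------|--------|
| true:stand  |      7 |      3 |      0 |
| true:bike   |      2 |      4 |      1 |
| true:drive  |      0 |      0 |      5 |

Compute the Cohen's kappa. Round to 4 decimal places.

Observed agreement pₒ = trace/N = 16/22 = 0.72727
Expected agreement pₑ = Σ (rowᵢ·colᵢ)/N² = (10·9 + 7·7 + 5·6)/22² = 0.34917
κ = (pₒ − pₑ)/(1 − pₑ) = (0.72727 − 0.34917)/(1 − 0.34917) = 0.5810

0.5810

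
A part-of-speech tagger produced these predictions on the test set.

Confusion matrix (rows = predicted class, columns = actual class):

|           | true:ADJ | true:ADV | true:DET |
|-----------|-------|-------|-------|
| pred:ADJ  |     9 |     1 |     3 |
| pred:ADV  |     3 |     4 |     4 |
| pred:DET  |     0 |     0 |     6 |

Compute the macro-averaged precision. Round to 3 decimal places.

Per-class precision (TP/(TP+FP)):
  ADJ: TP=9, FP=1+3=4 → 9/13 = 0.6923
  ADV: TP=4, FP=3+4=7 → 4/11 = 0.3636
  DET: TP=6, FP=0+0=0 → 6/6 = 1.0000
Macro-precision = mean = (0.6923 + 0.3636 + 1.0000) / 3 = 0.685

0.685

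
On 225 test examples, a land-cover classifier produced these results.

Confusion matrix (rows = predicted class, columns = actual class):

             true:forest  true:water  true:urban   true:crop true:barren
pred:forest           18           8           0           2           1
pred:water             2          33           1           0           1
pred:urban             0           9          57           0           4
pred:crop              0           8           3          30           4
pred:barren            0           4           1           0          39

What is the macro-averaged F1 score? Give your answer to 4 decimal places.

0.7766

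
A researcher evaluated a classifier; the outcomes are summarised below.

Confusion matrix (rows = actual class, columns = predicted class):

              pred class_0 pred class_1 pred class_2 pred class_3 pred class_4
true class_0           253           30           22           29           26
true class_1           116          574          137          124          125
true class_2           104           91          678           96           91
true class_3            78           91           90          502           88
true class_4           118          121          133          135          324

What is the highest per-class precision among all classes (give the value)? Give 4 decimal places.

0.6396

Per-class precision (TP/(TP+FP)):
  class_0: TP=253, FP=116+104+78+118=416 → 253/669 = 0.37818
  class_1: TP=574, FP=30+91+91+121=333 → 574/907 = 0.63286
  class_2: TP=678, FP=22+137+90+133=382 → 678/1060 = 0.63962
  class_3: TP=502, FP=29+124+96+135=384 → 502/886 = 0.56659
  class_4: TP=324, FP=26+125+91+88=330 → 324/654 = 0.49541
Highest is class 'class_2' with precision = 0.6396.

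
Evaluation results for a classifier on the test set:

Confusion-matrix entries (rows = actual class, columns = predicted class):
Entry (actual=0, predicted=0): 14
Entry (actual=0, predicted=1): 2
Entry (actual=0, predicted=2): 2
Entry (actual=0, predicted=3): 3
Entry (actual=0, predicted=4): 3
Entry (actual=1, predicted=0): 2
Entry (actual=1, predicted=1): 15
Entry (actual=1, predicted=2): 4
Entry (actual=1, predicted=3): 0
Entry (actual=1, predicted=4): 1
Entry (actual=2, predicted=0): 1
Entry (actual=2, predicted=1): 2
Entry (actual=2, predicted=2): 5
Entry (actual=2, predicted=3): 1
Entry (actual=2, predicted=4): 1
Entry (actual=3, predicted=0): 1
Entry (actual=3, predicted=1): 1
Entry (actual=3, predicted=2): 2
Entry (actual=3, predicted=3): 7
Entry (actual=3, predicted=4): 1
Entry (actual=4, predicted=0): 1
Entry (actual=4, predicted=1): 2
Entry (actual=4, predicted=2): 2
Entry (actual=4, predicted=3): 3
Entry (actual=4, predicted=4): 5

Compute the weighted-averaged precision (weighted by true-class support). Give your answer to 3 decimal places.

Per-class precision (TP/(TP+FP)):
  0: TP=14, FP=2+1+1+1=5 → 14/19 = 0.7368
  1: TP=15, FP=2+2+1+2=7 → 15/22 = 0.6818
  2: TP=5, FP=2+4+2+2=10 → 5/15 = 0.3333
  3: TP=7, FP=3+0+1+3=7 → 7/14 = 0.5000
  4: TP=5, FP=3+1+1+1=6 → 5/11 = 0.4545
Weighted-precision = Σ (supportᵢ/N)·precisionᵢ with N=81: (24/81)·0.7368 + (22/81)·0.6818 + (10/81)·0.3333 + (12/81)·0.5000 + (13/81)·0.4545 = 0.592

0.592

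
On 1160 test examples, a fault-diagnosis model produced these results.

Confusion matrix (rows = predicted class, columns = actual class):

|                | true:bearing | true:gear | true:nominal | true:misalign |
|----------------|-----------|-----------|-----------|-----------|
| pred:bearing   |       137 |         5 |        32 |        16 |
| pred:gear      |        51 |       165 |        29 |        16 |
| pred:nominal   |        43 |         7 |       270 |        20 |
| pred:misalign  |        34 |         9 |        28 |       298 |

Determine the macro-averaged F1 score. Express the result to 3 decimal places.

0.735

Per-class F1 score (2·TP/(2·TP+FP+FN)):
  bearing: TP=137, FP=5+32+16=53, FN=51+43+34=128 → 274/455 = 0.6022
  gear: TP=165, FP=51+29+16=96, FN=5+7+9=21 → 330/447 = 0.7383
  nominal: TP=270, FP=43+7+20=70, FN=32+29+28=89 → 540/699 = 0.7725
  misalign: TP=298, FP=34+9+28=71, FN=16+16+20=52 → 596/719 = 0.8289
Macro-F1 score = mean = (0.6022 + 0.7383 + 0.7725 + 0.8289) / 4 = 0.735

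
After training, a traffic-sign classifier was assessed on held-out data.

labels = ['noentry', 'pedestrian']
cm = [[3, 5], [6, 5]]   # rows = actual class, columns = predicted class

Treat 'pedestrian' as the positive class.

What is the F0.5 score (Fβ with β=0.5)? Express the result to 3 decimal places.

0.490

Fβ = (1+β²)·TP / ((1+β²)·TP + β²·FN + FP), with β²=1/4
= 1.25·5 / (1.25·5 + 0.25·6 + 5) = 0.490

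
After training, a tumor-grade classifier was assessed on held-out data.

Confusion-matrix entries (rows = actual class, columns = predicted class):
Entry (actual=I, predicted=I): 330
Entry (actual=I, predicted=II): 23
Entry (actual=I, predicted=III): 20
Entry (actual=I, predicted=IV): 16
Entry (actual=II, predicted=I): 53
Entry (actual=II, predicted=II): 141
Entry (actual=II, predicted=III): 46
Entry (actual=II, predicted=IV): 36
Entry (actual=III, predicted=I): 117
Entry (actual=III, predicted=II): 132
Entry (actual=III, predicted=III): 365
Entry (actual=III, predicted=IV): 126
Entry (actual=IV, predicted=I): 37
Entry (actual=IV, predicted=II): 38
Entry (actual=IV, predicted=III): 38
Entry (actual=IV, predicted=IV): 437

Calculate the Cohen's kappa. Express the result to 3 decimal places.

Observed agreement pₒ = trace/N = 1273/1955 = 0.6512
Expected agreement pₑ = Σ (rowᵢ·colᵢ)/N² = (389·537 + 276·334 + 740·469 + 550·615)/1955² = 0.2581
κ = (pₒ − pₑ)/(1 − pₑ) = (0.6512 − 0.2581)/(1 − 0.2581) = 0.530

0.530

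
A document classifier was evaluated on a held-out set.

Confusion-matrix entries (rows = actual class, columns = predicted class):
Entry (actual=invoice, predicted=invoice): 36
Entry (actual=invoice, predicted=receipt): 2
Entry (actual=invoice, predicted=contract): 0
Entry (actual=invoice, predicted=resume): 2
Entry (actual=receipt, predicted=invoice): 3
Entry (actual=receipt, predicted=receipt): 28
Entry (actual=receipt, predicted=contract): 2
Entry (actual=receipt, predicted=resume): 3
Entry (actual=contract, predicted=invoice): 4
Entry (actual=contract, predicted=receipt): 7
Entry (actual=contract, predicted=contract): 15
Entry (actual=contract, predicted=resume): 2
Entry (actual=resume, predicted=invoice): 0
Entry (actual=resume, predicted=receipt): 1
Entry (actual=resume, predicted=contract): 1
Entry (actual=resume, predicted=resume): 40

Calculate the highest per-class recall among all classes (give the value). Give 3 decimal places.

Per-class recall (TP/(TP+FN)):
  invoice: TP=36, FN=2+0+2=4 → 36/40 = 0.9000
  receipt: TP=28, FN=3+2+3=8 → 28/36 = 0.7778
  contract: TP=15, FN=4+7+2=13 → 15/28 = 0.5357
  resume: TP=40, FN=0+1+1=2 → 40/42 = 0.9524
Highest is class 'resume' with recall = 0.952.

0.952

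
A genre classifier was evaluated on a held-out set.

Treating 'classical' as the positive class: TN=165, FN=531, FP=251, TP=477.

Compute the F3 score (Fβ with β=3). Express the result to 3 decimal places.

Fβ = (1+β²)·TP / ((1+β²)·TP + β²·FN + FP), with β²=9
= 10·477 / (10·477 + 9·531 + 251) = 0.487

0.487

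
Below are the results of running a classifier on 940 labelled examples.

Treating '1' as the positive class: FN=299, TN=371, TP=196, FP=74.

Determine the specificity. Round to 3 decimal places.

Specificity = TN/(TN+FP) = 371/(371+74) = 0.834

0.834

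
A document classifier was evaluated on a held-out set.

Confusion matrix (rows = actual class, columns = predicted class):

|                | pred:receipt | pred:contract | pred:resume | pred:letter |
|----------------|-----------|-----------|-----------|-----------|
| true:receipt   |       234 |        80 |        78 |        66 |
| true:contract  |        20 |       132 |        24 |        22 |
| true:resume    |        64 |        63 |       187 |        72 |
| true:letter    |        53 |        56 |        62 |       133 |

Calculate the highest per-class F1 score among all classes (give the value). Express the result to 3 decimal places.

Per-class F1 score (2·TP/(2·TP+FP+FN)):
  receipt: TP=234, FP=20+64+53=137, FN=80+78+66=224 → 468/829 = 0.5645
  contract: TP=132, FP=80+63+56=199, FN=20+24+22=66 → 264/529 = 0.4991
  resume: TP=187, FP=78+24+62=164, FN=64+63+72=199 → 374/737 = 0.5075
  letter: TP=133, FP=66+22+72=160, FN=53+56+62=171 → 266/597 = 0.4456
Highest is class 'receipt' with F1 score = 0.565.

0.565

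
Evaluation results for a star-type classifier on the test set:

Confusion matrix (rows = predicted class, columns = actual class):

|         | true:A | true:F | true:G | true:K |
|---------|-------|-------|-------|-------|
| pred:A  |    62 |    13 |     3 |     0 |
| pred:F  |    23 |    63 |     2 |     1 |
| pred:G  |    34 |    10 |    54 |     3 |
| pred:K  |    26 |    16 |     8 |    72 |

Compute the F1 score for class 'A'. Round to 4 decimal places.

Treat 'A' as positive and all other classes as negative.
F1 score = 2·TP/(2·TP+FP+FN).
A: TP=62, FP=13+3+0=16, FN=23+34+26=83 → 124/223 = 0.55605

0.5561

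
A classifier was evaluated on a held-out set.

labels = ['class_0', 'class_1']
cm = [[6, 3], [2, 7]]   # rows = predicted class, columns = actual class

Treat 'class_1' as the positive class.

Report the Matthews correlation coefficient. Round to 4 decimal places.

MCC = (TP·TN − FP·FN) / √((TP+FP)(TP+FN)(TN+FP)(TN+FN))
Numerator = 7·6 − 2·3 = 36
Denominator = √(9·10·8·9) = √6480 = 80.4984
MCC = 36 / 80.4984 = 0.4472

0.4472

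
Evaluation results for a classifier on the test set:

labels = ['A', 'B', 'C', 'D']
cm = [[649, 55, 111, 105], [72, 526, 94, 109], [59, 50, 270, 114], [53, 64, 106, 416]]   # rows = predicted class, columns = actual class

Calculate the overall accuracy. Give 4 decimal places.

0.6523

Accuracy = trace / total = (649+526+270+416=1861) / 2853 = 1861/2853 = 0.6523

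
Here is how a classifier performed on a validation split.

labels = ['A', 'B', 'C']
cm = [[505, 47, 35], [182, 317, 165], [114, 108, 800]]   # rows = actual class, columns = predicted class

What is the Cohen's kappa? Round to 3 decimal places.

0.560

Observed agreement pₒ = trace/N = 1622/2273 = 0.7136
Expected agreement pₑ = Σ (rowᵢ·colᵢ)/N² = (587·801 + 664·472 + 1022·1000)/2273² = 0.3495
κ = (pₒ − pₑ)/(1 − pₑ) = (0.7136 − 0.3495)/(1 − 0.3495) = 0.560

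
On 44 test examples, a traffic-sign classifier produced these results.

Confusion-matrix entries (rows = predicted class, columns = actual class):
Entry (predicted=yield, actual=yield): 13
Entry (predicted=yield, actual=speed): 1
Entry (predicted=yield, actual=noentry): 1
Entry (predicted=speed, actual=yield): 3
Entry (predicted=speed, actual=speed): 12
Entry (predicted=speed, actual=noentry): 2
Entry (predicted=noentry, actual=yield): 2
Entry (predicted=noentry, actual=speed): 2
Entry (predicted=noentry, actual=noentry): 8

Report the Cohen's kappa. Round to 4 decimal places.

0.6216

Observed agreement pₒ = trace/N = 33/44 = 0.75000
Expected agreement pₑ = Σ (rowᵢ·colᵢ)/N² = (18·15 + 15·17 + 11·12)/44² = 0.33936
κ = (pₒ − pₑ)/(1 − pₑ) = (0.75000 − 0.33936)/(1 − 0.33936) = 0.6216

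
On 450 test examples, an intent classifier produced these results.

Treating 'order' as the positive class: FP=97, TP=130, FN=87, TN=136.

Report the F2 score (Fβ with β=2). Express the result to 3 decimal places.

Fβ = (1+β²)·TP / ((1+β²)·TP + β²·FN + FP), with β²=4
= 5·130 / (5·130 + 4·87 + 97) = 0.594

0.594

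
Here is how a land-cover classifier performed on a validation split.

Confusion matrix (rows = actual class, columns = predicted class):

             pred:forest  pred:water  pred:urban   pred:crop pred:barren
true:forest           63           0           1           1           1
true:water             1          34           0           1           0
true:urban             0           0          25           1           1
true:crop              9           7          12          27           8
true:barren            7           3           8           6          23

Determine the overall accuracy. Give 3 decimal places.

0.720

Accuracy = trace / total = (63+34+25+27+23=172) / 239 = 172/239 = 0.720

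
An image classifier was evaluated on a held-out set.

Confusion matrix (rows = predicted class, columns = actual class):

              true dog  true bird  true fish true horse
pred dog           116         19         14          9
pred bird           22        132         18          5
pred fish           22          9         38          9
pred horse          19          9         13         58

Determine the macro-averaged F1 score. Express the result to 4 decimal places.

0.6420

Per-class F1 score (2·TP/(2·TP+FP+FN)):
  dog: TP=116, FP=19+14+9=42, FN=22+22+19=63 → 232/337 = 0.68843
  bird: TP=132, FP=22+18+5=45, FN=19+9+9=37 → 264/346 = 0.76301
  fish: TP=38, FP=22+9+9=40, FN=14+18+13=45 → 76/161 = 0.47205
  horse: TP=58, FP=19+9+13=41, FN=9+5+9=23 → 116/180 = 0.64444
Macro-F1 score = mean = (0.68843 + 0.76301 + 0.47205 + 0.64444) / 4 = 0.6420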